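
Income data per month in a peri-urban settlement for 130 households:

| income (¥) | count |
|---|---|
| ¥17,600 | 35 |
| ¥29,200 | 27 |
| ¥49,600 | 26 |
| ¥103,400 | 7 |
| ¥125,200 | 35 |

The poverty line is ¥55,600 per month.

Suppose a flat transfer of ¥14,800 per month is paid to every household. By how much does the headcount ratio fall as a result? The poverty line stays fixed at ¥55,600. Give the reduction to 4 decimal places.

0.2000

Before: below the line — 35×¥17,600, 27×¥29,200, 26×¥49,600; headcount ratio = 0.676923.
After the ¥14,800 transfer: below the line — 35×¥32,400, 27×¥44,000; headcount ratio = 0.476923.
Reduction = 0.676923 − 0.476923 = 0.2000.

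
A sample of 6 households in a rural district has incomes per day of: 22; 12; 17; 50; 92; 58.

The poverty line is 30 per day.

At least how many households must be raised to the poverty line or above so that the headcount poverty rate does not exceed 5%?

3

Currently q = 3 of N = 6 are below the line (H = 0.500).
A headcount ratio of at most 5% allows at most ⌊0.05 × 6⌋ = 0 poor households.
So at least 3 − 0 = 3 must be lifted.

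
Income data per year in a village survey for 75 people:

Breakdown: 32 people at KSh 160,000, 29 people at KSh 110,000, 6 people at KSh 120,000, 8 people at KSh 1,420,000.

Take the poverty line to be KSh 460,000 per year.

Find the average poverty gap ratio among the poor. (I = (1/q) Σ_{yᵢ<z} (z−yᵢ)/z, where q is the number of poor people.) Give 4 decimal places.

0.7070

Below z: 29×KSh 110,000, 6×KSh 120,000, 32×KSh 160,000 (q = 67 of N = 75).
Shortfall ratios (z−y)/z: 0.7609 (×29), 0.7391 (×6), 0.6522 (×32); sum = 47.369565.
The income-gap ratio divides by q (the poor only): 47.369565 / 67 = 0.7070.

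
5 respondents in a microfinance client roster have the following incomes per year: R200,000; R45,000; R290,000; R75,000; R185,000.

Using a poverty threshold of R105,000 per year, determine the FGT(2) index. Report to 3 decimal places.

0.082

Poor units: R45,000, R75,000 (q = 2 of N = 5).
Relative gaps: (105000−45000)/105000 = 0.5714; (105000−75000)/105000 = 0.2857.
Squared: 0.3265; 0.0816.
Sum = 0.408163; P₂ = 0.408163 / 5 = 0.082.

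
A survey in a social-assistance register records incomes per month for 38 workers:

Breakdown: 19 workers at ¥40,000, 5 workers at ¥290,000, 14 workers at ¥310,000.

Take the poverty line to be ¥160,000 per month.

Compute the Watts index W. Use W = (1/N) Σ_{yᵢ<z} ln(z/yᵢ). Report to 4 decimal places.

Incomes under z: 19×¥40,000 (q = 19 of N = 38).
Log shortfalls: ln(160000/40000) = 1.3863 (×19).
W = 26.339593 / 38 = 0.6931.

0.6931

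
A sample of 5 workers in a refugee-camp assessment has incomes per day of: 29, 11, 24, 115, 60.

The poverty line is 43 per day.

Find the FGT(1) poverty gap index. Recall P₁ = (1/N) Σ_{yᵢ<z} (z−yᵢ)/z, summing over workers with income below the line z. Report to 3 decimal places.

Poor units: 11, 24, 29 (q = 3 of N = 5).
Shortfall ratios: (43−11)/43 = 0.7442; (43−24)/43 = 0.4419; (43−29)/43 = 0.3256.
Sum of shortfalls = 1.511628; P₁ averages over all N: 1.511628 / 5 = 0.302.

0.302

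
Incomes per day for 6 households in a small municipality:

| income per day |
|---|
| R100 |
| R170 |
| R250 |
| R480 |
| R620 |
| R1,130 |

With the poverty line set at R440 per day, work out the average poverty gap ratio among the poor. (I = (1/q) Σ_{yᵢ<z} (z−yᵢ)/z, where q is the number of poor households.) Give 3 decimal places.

0.606

Below z: R100, R170, R250 (q = 3 of N = 6).
Relative gaps: 0.7727, 0.6136, 0.4318; sum = 1.818182.
I averages over the q = 3 poor units only: 1.818182 / 3 = 0.606.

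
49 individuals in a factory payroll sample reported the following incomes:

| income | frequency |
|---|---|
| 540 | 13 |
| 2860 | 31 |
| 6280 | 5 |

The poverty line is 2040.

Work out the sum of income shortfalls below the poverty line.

19500

Poor units: 13×540 (q = 13 of N = 49).
Individual gaps: 13×(2040−540) = 19500.
Aggregate gap = 19500.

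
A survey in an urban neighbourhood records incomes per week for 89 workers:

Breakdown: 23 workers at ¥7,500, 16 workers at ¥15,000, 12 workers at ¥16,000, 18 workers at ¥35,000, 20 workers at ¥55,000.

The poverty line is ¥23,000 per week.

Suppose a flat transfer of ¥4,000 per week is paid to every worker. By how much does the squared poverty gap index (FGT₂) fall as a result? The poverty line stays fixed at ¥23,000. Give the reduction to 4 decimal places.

0.0793

Before: below the line — 23×¥7,500, 16×¥15,000, 12×¥16,000; squared poverty gap index (FGT₂) = 0.151606.
After the ¥4,000 transfer: below the line — 23×¥11,500, 16×¥19,000, 12×¥20,000; squared poverty gap index (FGT₂) = 0.072338.
Reduction = 0.151606 − 0.072338 = 0.0793.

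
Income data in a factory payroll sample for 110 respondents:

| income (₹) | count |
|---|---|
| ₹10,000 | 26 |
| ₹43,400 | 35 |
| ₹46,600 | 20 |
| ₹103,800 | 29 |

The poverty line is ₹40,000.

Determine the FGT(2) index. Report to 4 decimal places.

Incomes under z: 26×₹10,000 (q = 26 of N = 110).
Gap ratios (z−y)/z: (40000−10000)/40000 = 0.7500 (×26).
Squared: 0.5625 (×26).
Sum = 14.625000; P₂ = 14.625000 / 110 = 0.1330.

0.1330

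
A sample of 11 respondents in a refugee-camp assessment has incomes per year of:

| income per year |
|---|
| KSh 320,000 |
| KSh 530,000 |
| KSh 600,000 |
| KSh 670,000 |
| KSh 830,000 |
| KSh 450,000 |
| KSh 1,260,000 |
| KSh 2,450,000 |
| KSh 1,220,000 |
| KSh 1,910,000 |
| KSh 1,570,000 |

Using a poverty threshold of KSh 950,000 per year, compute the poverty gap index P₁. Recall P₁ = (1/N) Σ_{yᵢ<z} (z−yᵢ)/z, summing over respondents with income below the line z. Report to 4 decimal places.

Incomes under z: KSh 320,000, KSh 450,000, KSh 530,000, KSh 600,000, KSh 670,000, KSh 830,000 (q = 6 of N = 11).
Normalized shortfalls: (950000−320000)/950000 = 0.6632; (950000−450000)/950000 = 0.5263; (950000−530000)/950000 = 0.4421; (950000−600000)/950000 = 0.3684; (950000−670000)/950000 = 0.2947; (950000−830000)/950000 = 0.1263.
Sum of shortfalls = 2.421053; P₁ averages over all N: 2.421053 / 11 = 0.2201.

0.2201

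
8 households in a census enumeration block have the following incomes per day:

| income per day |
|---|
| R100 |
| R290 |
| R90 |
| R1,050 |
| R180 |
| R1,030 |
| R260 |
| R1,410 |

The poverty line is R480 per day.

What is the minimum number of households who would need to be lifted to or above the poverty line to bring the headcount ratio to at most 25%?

3

Currently q = 5 of N = 8 are below the line (H = 0.625).
A headcount ratio of at most 25% allows at most ⌊0.25 × 8⌋ = 2 poor households.
So at least 5 − 2 = 3 must be lifted.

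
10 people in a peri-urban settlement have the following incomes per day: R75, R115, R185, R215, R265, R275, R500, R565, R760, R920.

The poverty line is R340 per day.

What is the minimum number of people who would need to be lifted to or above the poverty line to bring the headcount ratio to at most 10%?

5

Currently q = 6 of N = 10 are below the line (H = 0.600).
A headcount ratio of at most 10% allows at most ⌊0.10 × 10⌋ = 1 poor people.
So at least 6 − 1 = 5 must be lifted.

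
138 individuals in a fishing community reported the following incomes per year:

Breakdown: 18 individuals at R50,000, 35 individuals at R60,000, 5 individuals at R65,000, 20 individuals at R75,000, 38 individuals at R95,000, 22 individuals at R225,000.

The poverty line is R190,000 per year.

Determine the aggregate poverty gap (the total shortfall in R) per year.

Incomes under z: 18×R50,000, 35×R60,000, 5×R65,000, 20×R75,000, 38×R95,000 (q = 116 of N = 138).
Individual gaps: 18×(190000−50000) = 2520000; 35×(190000−60000) = 4550000; 5×(190000−65000) = 625000; 20×(190000−75000) = 2300000; 38×(190000−95000) = 3610000.
Aggregate gap = R13,605,000.

R13,605,000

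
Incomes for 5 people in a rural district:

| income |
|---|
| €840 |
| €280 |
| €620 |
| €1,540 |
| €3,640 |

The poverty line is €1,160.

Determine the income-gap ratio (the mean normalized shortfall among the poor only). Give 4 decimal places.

Below z: €280, €620, €840 (q = 3 of N = 5).
Relative gaps: 0.7586, 0.4655, 0.2759; sum = 1.500000.
The income-gap ratio divides by q (the poor only): 1.500000 / 3 = 0.5000.

0.5000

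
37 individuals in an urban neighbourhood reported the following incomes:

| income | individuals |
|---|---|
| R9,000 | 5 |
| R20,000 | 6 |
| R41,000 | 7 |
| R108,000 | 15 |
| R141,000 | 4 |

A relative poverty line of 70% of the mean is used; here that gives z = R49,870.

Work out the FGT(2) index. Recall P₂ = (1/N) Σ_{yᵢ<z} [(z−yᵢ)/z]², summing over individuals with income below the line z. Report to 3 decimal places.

Below the line: 5×R9,000, 6×R20,000, 7×R41,000 (q = 18 of N = 37).
Relative gaps: (49870−9000)/49870 = 0.8195 (×5); (49870−20000)/49870 = 0.5990 (×6); (49870−41000)/49870 = 0.1779 (×7).
Squared: 0.6716 (×5); 0.3587 (×6); 0.0316 (×7).
Sum = 5.732098; P₂ = 5.732098 / 37 = 0.155.

0.155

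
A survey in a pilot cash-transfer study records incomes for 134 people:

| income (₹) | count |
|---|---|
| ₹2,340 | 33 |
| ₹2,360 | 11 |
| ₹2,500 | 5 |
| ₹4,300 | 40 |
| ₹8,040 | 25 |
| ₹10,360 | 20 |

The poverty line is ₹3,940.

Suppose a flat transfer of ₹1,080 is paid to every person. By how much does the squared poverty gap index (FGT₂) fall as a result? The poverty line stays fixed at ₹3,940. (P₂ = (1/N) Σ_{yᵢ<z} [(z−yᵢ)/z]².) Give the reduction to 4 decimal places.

Before: below the line — 33×₹2,340, 11×₹2,360, 5×₹2,500; squared poverty gap index (FGT₂) = 0.058798.
After the ₹1,080 transfer: below the line — 33×₹3,420, 11×₹3,440, 5×₹3,580; squared poverty gap index (FGT₂) = 0.005923.
Reduction = 0.058798 − 0.005923 = 0.0529.

0.0529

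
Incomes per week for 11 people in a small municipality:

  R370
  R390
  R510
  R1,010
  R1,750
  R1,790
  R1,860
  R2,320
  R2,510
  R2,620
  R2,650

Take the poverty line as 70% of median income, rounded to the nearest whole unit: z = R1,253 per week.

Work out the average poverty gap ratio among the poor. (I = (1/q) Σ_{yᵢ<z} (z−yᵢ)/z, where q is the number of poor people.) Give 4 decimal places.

0.5451

Poor units: R370, R390, R510, R1,010 (q = 4 of N = 11).
Shortfall ratios (z−y)/z: 0.7047, 0.6887, 0.5930, 0.1939; sum = 2.180367.
The income-gap ratio divides by q (the poor only): 2.180367 / 4 = 0.5451.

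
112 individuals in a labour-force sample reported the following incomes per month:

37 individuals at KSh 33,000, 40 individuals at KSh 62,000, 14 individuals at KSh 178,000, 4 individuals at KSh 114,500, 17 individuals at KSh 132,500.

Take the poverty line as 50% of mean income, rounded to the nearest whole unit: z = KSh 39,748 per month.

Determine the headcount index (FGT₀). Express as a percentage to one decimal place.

37 of the 112 individuals have income below KSh 39,748.
H = 37/112 = 33.0%.

33.0%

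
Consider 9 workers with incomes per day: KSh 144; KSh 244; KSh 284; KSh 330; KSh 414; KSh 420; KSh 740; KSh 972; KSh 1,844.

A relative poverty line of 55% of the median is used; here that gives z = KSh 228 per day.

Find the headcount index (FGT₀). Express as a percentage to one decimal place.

11.1%

1 of the 9 workers have income below KSh 228.
H = 1/9 = 11.1%.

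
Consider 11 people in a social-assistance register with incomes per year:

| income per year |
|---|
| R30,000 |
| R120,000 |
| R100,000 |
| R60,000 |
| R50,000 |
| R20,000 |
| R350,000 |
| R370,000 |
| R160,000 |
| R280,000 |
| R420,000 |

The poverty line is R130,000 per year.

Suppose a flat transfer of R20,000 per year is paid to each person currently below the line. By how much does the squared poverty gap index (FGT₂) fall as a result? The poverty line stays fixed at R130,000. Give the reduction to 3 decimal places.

Before: below the line — R20,000, R30,000, R50,000, R60,000, R100,000, R120,000; squared poverty gap index (FGT₂) = 0.18505.
After the R20,000 transfer: below the line — R40,000, R50,000, R70,000, R80,000, R120,000; squared poverty gap index (FGT₂) = 0.11135.
Reduction = 0.18505 − 0.11135 = 0.074.

0.074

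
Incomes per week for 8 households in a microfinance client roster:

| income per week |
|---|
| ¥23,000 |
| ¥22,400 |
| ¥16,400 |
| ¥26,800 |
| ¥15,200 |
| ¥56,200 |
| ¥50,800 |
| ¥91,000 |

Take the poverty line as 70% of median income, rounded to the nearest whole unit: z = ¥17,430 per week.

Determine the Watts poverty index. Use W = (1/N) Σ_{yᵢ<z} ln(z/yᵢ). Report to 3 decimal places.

0.025

Below the line: ¥15,200, ¥16,400 (q = 2 of N = 8).
Log gaps: ln(17430/15200) = 0.1369; ln(17430/16400) = 0.0609.
W = 0.197809 / 8 = 0.025.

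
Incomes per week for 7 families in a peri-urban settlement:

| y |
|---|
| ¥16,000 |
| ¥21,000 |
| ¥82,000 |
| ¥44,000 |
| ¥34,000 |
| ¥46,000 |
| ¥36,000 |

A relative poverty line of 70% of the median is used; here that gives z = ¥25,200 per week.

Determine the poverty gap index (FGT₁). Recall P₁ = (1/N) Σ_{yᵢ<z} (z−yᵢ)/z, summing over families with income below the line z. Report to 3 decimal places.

0.076

Below z: ¥16,000, ¥21,000 (q = 2 of N = 7).
Normalized shortfalls: (25200−16000)/25200 = 0.3651; (25200−21000)/25200 = 0.1667.
Σ = 0.531746. Dividing by the full population N = 7 gives P₁ = 0.076.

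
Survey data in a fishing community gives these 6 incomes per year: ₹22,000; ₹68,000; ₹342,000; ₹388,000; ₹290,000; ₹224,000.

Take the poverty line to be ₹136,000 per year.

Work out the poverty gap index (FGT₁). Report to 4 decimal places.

Incomes under z: ₹22,000, ₹68,000 (q = 2 of N = 6).
Gap ratios (z−y)/z: (136000−22000)/136000 = 0.8382; (136000−68000)/136000 = 0.5000.
Sum of shortfalls = 1.338235; P₁ averages over all N: 1.338235 / 6 = 0.2230.

0.2230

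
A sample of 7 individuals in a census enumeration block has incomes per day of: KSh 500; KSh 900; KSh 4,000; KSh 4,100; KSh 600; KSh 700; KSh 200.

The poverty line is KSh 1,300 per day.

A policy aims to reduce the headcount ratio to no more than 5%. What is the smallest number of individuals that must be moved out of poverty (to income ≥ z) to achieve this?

5

5 of the 7 individuals are poor, so H = 5/7 = 0.714.
A headcount ratio of at most 5% allows at most ⌊0.05 × 7⌋ = 0 poor individuals.
So at least 5 − 0 = 5 must be lifted.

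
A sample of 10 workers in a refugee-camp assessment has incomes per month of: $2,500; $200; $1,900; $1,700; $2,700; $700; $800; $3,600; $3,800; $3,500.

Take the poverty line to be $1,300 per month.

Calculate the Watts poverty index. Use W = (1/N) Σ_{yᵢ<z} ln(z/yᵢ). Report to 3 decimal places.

0.298

Incomes under z: $200, $700, $800 (q = 3 of N = 10).
ln(z/y) terms: ln(1300/200) = 1.8718; ln(1300/700) = 0.6190; ln(1300/800) = 0.4855.
W = 2.976349 / 10 = 0.298.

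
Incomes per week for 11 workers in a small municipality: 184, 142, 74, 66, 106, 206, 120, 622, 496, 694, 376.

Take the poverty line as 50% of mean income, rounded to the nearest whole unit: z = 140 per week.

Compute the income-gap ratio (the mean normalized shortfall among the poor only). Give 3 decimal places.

0.346

Below the line: 66, 74, 106, 120 (q = 4 of N = 11).
Relative gaps: 0.5286, 0.4714, 0.2429, 0.1429; sum = 1.385714.
I averages over the q = 4 poor units only: 1.385714 / 4 = 0.346.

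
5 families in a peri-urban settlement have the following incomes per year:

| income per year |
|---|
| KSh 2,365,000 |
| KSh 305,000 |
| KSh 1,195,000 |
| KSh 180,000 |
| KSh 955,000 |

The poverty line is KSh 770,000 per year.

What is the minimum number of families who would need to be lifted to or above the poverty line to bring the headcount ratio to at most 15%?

Currently q = 2 of N = 5 are below the line (H = 0.400).
A headcount ratio of at most 15% allows at most ⌊0.15 × 5⌋ = 0 poor families.
So at least 2 − 0 = 2 must be lifted.

2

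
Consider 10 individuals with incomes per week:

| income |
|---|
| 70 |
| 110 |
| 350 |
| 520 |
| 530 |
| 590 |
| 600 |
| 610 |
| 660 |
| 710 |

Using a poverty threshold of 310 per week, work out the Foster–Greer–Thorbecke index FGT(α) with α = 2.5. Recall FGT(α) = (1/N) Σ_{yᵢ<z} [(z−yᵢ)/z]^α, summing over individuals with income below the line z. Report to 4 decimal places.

Below the line: 70, 110 (q = 2 of N = 10).
Relative gaps: (310−70)/310 = 0.7742; (310−110)/310 = 0.6452.
Raised to α = 2.5: 0.52738; 0.33433.
Sum = 0.861707; FGT(2.5) = 0.861707 / 10 = 0.0862.

0.0862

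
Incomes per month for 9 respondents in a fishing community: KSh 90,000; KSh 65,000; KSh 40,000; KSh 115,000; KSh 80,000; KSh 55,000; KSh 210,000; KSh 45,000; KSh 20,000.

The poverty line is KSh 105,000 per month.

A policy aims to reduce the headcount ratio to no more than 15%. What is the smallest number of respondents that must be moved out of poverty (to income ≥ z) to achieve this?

Currently q = 7 of N = 9 are below the line (H = 0.778).
A headcount ratio of at most 15% allows at most ⌊0.15 × 9⌋ = 1 poor respondents.
So at least 7 − 1 = 6 must be lifted.

6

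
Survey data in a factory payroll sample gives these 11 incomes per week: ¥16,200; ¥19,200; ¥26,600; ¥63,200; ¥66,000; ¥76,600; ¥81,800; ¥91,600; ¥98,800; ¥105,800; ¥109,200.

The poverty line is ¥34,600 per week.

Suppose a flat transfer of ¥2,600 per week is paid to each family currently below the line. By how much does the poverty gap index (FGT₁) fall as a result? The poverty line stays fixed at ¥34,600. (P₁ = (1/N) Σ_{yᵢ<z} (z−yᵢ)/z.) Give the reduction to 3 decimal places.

0.020

Before: below the line — ¥16,200, ¥19,200, ¥26,600; poverty gap index (FGT₁) = 0.10983.
After the ¥2,600 transfer: below the line — ¥18,800, ¥21,800, ¥29,200; poverty gap index (FGT₁) = 0.08933.
Reduction = 0.10983 − 0.08933 = 0.020.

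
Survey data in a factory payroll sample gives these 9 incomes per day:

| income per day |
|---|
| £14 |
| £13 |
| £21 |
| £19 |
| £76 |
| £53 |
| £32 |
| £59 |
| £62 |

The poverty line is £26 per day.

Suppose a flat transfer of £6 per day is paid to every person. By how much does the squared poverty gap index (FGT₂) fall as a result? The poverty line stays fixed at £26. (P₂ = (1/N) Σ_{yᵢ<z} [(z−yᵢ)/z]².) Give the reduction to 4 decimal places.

0.0495

Before: below the line — £13, £14, £19, £21; squared poverty gap index (FGT₂) = 0.063609.
After the £6 transfer: below the line — £19, £20, £25; squared poverty gap index (FGT₂) = 0.014135.
Reduction = 0.063609 − 0.014135 = 0.0495.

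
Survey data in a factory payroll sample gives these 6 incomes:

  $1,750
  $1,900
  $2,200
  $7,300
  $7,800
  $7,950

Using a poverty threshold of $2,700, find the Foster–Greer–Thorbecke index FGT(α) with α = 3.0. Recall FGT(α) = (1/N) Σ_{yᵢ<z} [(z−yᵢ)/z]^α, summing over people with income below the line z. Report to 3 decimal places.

Below the line: $1,750, $1,900, $2,200 (q = 3 of N = 6).
Normalized shortfalls: (2700−1750)/2700 = 0.3519; (2700−1900)/2700 = 0.2963; (2700−2200)/2700 = 0.1852.
Raised to α = 3.0: 0.04356; 0.02601; 0.00635.
Sum = 0.075922; FGT(3.0) = 0.075922 / 6 = 0.013.

0.013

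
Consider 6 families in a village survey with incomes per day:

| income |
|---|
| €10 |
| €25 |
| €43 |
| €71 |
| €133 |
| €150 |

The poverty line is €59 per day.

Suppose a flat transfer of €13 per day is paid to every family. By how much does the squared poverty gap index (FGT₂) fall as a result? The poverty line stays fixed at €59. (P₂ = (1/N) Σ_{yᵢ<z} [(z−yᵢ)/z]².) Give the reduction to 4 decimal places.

Before: below the line — €10, €25, €43; squared poverty gap index (FGT₂) = 0.182562.
After the €13 transfer: below the line — €23, €38, €56; squared poverty gap index (FGT₂) = 0.083597.
Reduction = 0.182562 − 0.083597 = 0.0990.

0.0990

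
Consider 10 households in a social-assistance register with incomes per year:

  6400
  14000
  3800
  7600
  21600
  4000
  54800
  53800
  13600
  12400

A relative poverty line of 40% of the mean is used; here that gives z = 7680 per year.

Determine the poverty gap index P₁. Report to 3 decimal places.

Below z: 3800, 4000, 6400, 7600 (q = 4 of N = 10).
Gap ratios (z−y)/z: (7680−3800)/7680 = 0.5052; (7680−4000)/7680 = 0.4792; (7680−6400)/7680 = 0.1667; (7680−7600)/7680 = 0.0104.
Σ = 1.161458. Dividing by the full population N = 10 gives P₁ = 0.116.

0.116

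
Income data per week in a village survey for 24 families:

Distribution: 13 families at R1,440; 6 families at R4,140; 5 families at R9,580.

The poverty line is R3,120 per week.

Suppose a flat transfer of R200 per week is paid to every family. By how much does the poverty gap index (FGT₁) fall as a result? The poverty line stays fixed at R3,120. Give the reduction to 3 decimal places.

0.035

Before: below the line — 13×R1,440; poverty gap index (FGT₁) = 0.29167.
After the R200 transfer: below the line — 13×R1,640; poverty gap index (FGT₁) = 0.25694.
Reduction = 0.29167 − 0.25694 = 0.035.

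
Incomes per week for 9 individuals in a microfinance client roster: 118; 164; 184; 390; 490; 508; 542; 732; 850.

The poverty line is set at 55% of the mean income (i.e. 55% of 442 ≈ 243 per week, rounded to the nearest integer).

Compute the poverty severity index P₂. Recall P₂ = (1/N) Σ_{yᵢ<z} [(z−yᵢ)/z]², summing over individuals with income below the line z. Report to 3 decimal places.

0.048

Below z: 118, 164, 184 (q = 3 of N = 9).
Gap ratios (z−y)/z: (243−118)/243 = 0.5144; (243−164)/243 = 0.3251; (243−184)/243 = 0.2428.
Squared: 0.2646; 0.1057; 0.0590.
Sum = 0.429254; P₂ = 0.429254 / 9 = 0.048.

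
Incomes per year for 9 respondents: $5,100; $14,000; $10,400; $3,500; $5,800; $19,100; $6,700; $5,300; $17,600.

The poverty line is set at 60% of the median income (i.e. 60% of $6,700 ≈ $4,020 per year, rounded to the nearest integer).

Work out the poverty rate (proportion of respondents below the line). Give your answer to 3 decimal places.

0.111

1 of the 9 respondents have income below $4,020.
H = 1/9 = 0.111.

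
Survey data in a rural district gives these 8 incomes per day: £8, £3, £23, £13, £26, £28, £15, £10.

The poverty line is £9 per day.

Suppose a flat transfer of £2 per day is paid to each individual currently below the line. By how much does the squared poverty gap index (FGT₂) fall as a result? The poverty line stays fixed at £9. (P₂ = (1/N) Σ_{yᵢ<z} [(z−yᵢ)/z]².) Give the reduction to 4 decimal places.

Before: below the line — £3, £8; squared poverty gap index (FGT₂) = 0.057099.
After the £2 transfer: below the line — £5; squared poverty gap index (FGT₂) = 0.024691.
Reduction = 0.057099 − 0.024691 = 0.0324.

0.0324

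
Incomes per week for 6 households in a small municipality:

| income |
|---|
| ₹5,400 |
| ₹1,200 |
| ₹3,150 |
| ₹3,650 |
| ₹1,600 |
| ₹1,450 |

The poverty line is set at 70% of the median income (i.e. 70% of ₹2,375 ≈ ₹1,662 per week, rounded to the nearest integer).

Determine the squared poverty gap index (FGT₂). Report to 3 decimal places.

Incomes under z: ₹1,200, ₹1,450, ₹1,600 (q = 3 of N = 6).
Shortfall ratios: (1662−1200)/1662 = 0.2780; (1662−1450)/1662 = 0.1276; (1662−1600)/1662 = 0.0373.
Squared: 0.0773; 0.0163; 0.0014.
Sum = 0.094934; P₂ = 0.094934 / 6 = 0.016.

0.016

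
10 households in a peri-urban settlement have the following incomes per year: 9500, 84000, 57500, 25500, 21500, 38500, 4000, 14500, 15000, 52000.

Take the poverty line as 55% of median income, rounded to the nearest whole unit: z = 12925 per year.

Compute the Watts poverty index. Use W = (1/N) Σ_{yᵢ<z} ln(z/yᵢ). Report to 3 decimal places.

0.148

Poor units: 4000, 9500 (q = 2 of N = 10).
Log shortfalls: ln(12925/4000) = 1.1729; ln(12925/9500) = 0.3079.
W = 1.480741 / 10 = 0.148.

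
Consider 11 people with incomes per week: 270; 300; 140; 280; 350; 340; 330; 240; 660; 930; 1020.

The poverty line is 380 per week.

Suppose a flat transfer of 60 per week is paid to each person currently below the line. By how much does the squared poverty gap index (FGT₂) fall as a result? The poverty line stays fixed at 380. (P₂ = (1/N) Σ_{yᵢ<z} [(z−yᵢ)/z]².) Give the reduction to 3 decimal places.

0.042

Before: below the line — 140, 240, 270, 280, 300, 330, 340, 350; squared poverty gap index (FGT₂) = 0.06969.
After the 60 transfer: below the line — 200, 300, 330, 340, 360; squared poverty gap index (FGT₂) = 0.02726.
Reduction = 0.06969 − 0.02726 = 0.042.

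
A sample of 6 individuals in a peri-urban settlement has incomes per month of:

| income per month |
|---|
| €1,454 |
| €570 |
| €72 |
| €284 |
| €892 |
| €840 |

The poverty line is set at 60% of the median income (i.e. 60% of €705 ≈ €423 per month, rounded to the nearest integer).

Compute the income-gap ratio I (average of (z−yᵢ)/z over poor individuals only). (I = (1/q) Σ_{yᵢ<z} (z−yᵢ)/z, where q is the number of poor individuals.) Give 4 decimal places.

Incomes under z: €72, €284 (q = 2 of N = 6).
Relative gaps: 0.8298, 0.3286; sum = 1.158392.
The income-gap ratio divides by q (the poor only): 1.158392 / 2 = 0.5792.

0.5792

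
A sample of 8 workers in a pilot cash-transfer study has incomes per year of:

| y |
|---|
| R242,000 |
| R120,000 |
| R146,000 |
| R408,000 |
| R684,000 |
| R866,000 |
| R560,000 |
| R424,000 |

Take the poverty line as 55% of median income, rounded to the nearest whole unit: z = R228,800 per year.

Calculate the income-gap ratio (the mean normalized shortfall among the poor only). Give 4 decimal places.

0.4187

Poor units: R120,000, R146,000 (q = 2 of N = 8).
Relative gaps: 0.4755, 0.3619; sum = 0.837413.
I averages over the q = 2 poor units only: 0.837413 / 2 = 0.4187.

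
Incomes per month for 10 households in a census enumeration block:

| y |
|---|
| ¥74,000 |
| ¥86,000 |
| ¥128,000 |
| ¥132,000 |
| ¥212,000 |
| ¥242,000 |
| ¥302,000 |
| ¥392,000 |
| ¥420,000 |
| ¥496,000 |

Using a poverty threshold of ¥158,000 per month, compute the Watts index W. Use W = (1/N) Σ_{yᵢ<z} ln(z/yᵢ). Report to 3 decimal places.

0.176

Poor units: ¥74,000, ¥86,000, ¥128,000, ¥132,000 (q = 4 of N = 10).
ln(z/y) terms: ln(158000/74000) = 0.7585; ln(158000/86000) = 0.6082; ln(158000/128000) = 0.2106; ln(158000/132000) = 0.1798.
W = 1.757136 / 10 = 0.176.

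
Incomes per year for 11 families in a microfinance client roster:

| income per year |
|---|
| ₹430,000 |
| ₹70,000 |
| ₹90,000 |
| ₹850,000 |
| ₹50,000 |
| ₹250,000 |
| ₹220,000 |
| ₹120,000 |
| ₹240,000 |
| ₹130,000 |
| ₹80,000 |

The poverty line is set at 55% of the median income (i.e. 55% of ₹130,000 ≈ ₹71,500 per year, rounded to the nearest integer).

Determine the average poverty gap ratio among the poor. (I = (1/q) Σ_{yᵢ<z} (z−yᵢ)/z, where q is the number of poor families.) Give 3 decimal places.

Below the line: ₹50,000, ₹70,000 (q = 2 of N = 11).
Shortfall ratios (z−y)/z: 0.3007, 0.0210; sum = 0.321678.
I averages over the q = 2 poor units only: 0.321678 / 2 = 0.161.

0.161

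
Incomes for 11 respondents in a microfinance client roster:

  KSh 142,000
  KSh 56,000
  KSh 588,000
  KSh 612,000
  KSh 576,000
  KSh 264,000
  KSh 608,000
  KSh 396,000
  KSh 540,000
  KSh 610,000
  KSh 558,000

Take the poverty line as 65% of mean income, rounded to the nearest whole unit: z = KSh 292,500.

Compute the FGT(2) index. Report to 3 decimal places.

Below the line: KSh 56,000, KSh 142,000, KSh 264,000 (q = 3 of N = 11).
Normalized shortfalls: (292500−56000)/292500 = 0.8085; (292500−142000)/292500 = 0.5145; (292500−264000)/292500 = 0.0974.
Squared: 0.6537; 0.2647; 0.0095.
Sum = 0.927983; P₂ = 0.927983 / 11 = 0.084.

0.084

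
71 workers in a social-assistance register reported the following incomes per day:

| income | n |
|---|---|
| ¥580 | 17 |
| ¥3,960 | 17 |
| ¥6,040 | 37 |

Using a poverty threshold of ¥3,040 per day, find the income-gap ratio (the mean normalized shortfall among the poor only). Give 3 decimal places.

0.809

Poor units: 17×¥580 (q = 17 of N = 71).
Shortfall ratios (z−y)/z: 0.8092 (×17); sum = 13.756579.
I averages over the q = 17 poor units only: 13.756579 / 17 = 0.809.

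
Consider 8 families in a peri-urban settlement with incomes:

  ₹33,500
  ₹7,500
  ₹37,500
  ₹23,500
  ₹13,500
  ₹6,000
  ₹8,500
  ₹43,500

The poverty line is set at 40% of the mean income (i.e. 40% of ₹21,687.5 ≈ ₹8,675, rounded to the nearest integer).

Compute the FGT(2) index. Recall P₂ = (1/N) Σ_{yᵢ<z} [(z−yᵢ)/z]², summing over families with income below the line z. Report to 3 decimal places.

Below the line: ₹6,000, ₹7,500, ₹8,500 (q = 3 of N = 8).
Gap ratios (z−y)/z: (8675−6000)/8675 = 0.3084; (8675−7500)/8675 = 0.1354; (8675−8500)/8675 = 0.0202.
Squared: 0.0951; 0.0183; 0.0004.
Sum = 0.113837; P₂ = 0.113837 / 8 = 0.014.

0.014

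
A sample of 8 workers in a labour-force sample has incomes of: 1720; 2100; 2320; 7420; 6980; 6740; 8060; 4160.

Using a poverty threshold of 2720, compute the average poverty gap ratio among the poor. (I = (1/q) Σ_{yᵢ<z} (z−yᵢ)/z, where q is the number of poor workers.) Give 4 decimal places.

0.2475

Incomes under z: 1720, 2100, 2320 (q = 3 of N = 8).
Relative gaps: 0.3676, 0.2279, 0.1471; sum = 0.742647.
The income-gap ratio divides by q (the poor only): 0.742647 / 3 = 0.2475.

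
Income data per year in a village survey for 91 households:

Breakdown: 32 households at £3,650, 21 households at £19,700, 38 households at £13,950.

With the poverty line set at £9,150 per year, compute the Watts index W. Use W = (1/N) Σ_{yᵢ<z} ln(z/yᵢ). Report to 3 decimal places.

0.323

Below the line: 32×£3,650 (q = 32 of N = 91).
Log gaps: ln(9150/3650) = 0.9190 (×32).
W = 29.408855 / 91 = 0.323.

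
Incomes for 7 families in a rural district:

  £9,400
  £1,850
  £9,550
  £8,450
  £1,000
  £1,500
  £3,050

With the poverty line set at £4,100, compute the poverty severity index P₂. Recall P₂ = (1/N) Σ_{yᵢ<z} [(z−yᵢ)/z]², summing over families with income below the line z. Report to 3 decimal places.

Below z: £1,000, £1,500, £1,850, £3,050 (q = 4 of N = 7).
Gap ratios (z−y)/z: (4100−1000)/4100 = 0.7561; (4100−1500)/4100 = 0.6341; (4100−1850)/4100 = 0.5488; (4100−3050)/4100 = 0.2561.
Squared: 0.5717; 0.4021; 0.3012; 0.0656.
Sum = 1.340571; P₂ = 1.340571 / 7 = 0.192.

0.192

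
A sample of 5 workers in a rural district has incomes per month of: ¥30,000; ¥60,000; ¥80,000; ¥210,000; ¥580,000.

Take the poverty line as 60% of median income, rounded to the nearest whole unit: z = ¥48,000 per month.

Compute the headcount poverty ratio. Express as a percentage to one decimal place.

1 of the 5 workers have income below ¥48,000.
H = 1/5 = 20.0%.

20.0%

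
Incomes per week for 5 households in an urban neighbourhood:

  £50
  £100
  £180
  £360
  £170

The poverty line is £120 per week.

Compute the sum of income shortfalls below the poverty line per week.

£90

Below z: £50, £100 (q = 2 of N = 5).
Individual gaps: 120−50 = 70; 120−100 = 20.
Aggregate gap = £90.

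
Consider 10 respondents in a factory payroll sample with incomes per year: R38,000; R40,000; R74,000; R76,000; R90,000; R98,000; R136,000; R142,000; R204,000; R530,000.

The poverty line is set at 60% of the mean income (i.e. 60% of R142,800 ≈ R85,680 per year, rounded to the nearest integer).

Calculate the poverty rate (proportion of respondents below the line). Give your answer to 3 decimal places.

0.400

4 of the 10 respondents have income below R85,680.
H = 4/10 = 0.400.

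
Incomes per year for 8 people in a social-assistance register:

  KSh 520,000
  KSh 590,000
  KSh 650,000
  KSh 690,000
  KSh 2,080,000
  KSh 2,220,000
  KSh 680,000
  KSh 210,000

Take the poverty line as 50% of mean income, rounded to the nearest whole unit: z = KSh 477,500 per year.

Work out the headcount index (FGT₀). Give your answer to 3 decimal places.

0.125

1 of the 8 people have income below KSh 477,500.
H = 1/8 = 0.125.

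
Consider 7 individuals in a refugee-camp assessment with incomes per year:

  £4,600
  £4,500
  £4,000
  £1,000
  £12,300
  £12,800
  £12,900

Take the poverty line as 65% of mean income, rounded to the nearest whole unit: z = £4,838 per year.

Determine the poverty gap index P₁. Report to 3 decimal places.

0.155

Poor units: £1,000, £4,000, £4,500, £4,600 (q = 4 of N = 7).
Relative gaps: (4838−1000)/4838 = 0.7933; (4838−4000)/4838 = 0.1732; (4838−4500)/4838 = 0.0699; (4838−4600)/4838 = 0.0492.
Σ = 1.085573. Dividing by the full population N = 7 gives P₁ = 0.155.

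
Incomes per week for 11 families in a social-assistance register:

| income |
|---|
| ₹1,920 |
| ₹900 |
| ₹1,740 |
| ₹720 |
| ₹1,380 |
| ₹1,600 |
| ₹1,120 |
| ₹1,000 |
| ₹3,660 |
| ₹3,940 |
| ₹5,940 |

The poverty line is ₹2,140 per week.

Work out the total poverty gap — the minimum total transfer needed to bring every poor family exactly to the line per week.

₹6,740

Incomes under z: ₹720, ₹900, ₹1,000, ₹1,120, ₹1,380, ₹1,600, ₹1,740, ₹1,920 (q = 8 of N = 11).
Individual gaps: 2140−720 = 1420; 2140−900 = 1240; 2140−1000 = 1140; 2140−1120 = 1020; 2140−1380 = 760; 2140−1600 = 540; 2140−1740 = 400; 2140−1920 = 220.
Aggregate gap = ₹6,740.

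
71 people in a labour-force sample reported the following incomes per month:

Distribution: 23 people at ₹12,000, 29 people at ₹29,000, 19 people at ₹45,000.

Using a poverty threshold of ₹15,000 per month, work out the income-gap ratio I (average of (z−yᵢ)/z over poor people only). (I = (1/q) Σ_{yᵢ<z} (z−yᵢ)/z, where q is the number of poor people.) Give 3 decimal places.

Poor units: 23×₹12,000 (q = 23 of N = 71).
Relative gaps: 0.2000 (×23); sum = 4.600000.
I averages over the q = 23 poor units only: 4.600000 / 23 = 0.200.

0.200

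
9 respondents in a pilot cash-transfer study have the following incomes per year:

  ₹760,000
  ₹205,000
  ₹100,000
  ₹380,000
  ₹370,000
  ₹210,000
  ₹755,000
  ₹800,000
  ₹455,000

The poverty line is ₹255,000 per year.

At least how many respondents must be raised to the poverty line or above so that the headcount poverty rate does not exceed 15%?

Currently q = 3 of N = 9 are below the line (H = 0.333).
A headcount ratio of at most 15% allows at most ⌊0.15 × 9⌋ = 1 poor respondents.
So at least 3 − 1 = 2 must be lifted.

2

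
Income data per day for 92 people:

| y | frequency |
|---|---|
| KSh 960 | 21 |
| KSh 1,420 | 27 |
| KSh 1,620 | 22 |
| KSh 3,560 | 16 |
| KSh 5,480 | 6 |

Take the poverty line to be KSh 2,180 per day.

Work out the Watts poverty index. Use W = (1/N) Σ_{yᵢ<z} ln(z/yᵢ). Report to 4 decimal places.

0.3840

Incomes under z: 21×KSh 960, 27×KSh 1,420, 22×KSh 1,620 (q = 70 of N = 92).
Log gaps: ln(2180/960) = 0.8201 (×21); ln(2180/1420) = 0.4287 (×27); ln(2180/1620) = 0.2969 (×22).
W = 35.328892 / 92 = 0.3840.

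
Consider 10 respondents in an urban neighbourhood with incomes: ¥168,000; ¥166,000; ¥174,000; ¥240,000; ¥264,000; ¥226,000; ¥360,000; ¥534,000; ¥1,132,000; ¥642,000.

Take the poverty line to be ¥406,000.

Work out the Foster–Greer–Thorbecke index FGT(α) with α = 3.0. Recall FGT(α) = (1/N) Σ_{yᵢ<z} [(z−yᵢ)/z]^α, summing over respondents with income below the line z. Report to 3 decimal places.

0.079

Below the line: ¥166,000, ¥168,000, ¥174,000, ¥226,000, ¥240,000, ¥264,000, ¥360,000 (q = 7 of N = 10).
Shortfall ratios: (406000−166000)/406000 = 0.5911; (406000−168000)/406000 = 0.5862; (406000−174000)/406000 = 0.5714; (406000−226000)/406000 = 0.4433; (406000−240000)/406000 = 0.4089; (406000−264000)/406000 = 0.3498; (406000−360000)/406000 = 0.1133.
Raised to α = 3.0: 0.20656; 0.20144; 0.18659; 0.08714; 0.06835; 0.04278; 0.00145.
Sum = 0.794331; FGT(3.0) = 0.794331 / 10 = 0.079.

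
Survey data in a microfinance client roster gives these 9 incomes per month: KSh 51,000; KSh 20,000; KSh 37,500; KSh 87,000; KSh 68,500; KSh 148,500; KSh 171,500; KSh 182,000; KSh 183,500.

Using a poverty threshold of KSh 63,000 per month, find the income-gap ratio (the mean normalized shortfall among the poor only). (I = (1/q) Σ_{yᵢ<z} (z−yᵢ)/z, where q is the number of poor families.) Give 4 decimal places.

Below the line: KSh 20,000, KSh 37,500, KSh 51,000 (q = 3 of N = 9).
Shortfall ratios (z−y)/z: 0.6825, 0.4048, 0.1905; sum = 1.277778.
I averages over the q = 3 poor units only: 1.277778 / 3 = 0.4259.

0.4259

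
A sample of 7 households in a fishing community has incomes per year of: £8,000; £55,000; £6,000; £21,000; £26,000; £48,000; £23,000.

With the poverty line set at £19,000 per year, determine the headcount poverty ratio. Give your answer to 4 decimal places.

0.2857

2 of the 7 households have income below £19,000.
H = 2/7 = 0.2857.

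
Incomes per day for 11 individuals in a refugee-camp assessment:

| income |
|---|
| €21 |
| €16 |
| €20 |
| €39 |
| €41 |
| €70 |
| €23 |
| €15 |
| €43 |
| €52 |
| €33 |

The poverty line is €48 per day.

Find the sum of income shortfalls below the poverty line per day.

€181

Incomes under z: €15, €16, €20, €21, €23, €33, €39, €41, €43 (q = 9 of N = 11).
Individual gaps: 48−15 = 33; 48−16 = 32; 48−20 = 28; 48−21 = 27; 48−23 = 25; 48−33 = 15; 48−39 = 9; 48−41 = 7; 48−43 = 5.
Aggregate gap = €181.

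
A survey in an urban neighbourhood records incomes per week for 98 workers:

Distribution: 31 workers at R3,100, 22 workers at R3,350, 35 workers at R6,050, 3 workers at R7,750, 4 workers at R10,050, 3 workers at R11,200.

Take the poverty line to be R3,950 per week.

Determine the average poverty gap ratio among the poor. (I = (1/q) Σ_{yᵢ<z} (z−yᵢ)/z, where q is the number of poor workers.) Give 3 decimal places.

0.189

Incomes under z: 31×R3,100, 22×R3,350 (q = 53 of N = 98).
Relative gaps: 0.2152 (×31), 0.1519 (×22); sum = 10.012658.
I averages over the q = 53 poor units only: 10.012658 / 53 = 0.189.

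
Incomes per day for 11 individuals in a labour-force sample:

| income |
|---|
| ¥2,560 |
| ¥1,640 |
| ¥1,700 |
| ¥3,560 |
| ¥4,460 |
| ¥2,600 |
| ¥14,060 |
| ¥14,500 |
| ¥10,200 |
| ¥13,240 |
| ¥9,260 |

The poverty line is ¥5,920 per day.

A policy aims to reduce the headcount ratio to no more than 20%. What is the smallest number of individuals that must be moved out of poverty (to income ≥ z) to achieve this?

6 of the 11 individuals are poor, so H = 6/11 = 0.545.
A headcount ratio of at most 20% allows at most ⌊0.20 × 11⌋ = 2 poor individuals.
So at least 6 − 2 = 4 must be lifted.

4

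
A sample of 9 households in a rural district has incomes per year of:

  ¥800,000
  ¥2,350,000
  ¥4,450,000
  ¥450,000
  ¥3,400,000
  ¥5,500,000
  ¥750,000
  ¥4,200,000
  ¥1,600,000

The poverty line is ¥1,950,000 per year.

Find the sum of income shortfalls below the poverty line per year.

¥4,200,000

Poor units: ¥450,000, ¥750,000, ¥800,000, ¥1,600,000 (q = 4 of N = 9).
Individual gaps: 1950000−450000 = 1500000; 1950000−750000 = 1200000; 1950000−800000 = 1150000; 1950000−1600000 = 350000.
Aggregate gap = ¥4,200,000.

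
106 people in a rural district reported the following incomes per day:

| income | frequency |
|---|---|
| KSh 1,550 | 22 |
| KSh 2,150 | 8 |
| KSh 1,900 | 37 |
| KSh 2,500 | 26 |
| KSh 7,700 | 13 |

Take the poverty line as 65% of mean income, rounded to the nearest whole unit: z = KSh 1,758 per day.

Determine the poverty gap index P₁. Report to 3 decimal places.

0.025

Poor units: 22×KSh 1,550 (q = 22 of N = 106).
Relative gaps: (1758−1550)/1758 = 0.1183 (×22).
Sum of shortfalls = 2.602958; P₁ averages over all N: 2.602958 / 106 = 0.025.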